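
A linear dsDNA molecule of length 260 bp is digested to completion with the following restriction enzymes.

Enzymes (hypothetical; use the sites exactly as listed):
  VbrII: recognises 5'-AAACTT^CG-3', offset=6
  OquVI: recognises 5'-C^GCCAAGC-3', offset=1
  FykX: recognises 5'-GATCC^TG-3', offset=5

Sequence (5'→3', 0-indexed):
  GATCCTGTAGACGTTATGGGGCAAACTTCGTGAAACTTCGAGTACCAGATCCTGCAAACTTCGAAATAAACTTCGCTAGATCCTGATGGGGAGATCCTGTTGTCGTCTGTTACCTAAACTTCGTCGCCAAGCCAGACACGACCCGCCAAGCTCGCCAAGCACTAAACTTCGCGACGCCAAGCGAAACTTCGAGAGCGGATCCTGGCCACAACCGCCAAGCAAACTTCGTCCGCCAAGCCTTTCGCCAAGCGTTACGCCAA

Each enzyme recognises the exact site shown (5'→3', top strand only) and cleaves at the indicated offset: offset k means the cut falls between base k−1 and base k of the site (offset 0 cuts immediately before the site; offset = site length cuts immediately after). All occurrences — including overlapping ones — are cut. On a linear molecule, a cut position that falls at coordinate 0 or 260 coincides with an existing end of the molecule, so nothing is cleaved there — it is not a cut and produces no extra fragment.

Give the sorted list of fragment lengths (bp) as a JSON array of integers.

[4,5,5,6,9,9,10,10,11,12,12,13,13,14,14,14,16,17,19,23,24]

Scan for sites:
  VbrII AAACTTCG/6: at [22, 32, 55, 67, 115, 163, 183, 220] ⇒ [28, 38, 61, 73, 121, 169, 189, 226]
  OquVI CGCCAAGC/1: at [124, 143, 152, 174, 212, 230, 242] ⇒ [125, 144, 153, 175, 213, 231, 243]
  FykX GATCCTG/5: at [0, 47, 78, 92, 197] ⇒ [5, 52, 83, 97, 202]

All cut coordinates (distinct, sorted): [5, 28, 38, 52, 61, 73, 83, 97, 121, 125, 144, 153, 169, 175, 189, 202, 213, 226, 231, 243]

Fragment lengths:
  [0,5): 5 bp
  [5,28): 23 bp
  [28,38): 10 bp
  [38,52): 14 bp
  [52,61): 9 bp
  [61,73): 12 bp
  [73,83): 10 bp
  [83,97): 14 bp
  [97,121): 24 bp
  [121,125): 4 bp
  [125,144): 19 bp
  [144,153): 9 bp
  [153,169): 16 bp
  [169,175): 6 bp
  [175,189): 14 bp
  [189,202): 13 bp
  [202,213): 11 bp
  [213,226): 13 bp
  [226,231): 5 bp
  [231,243): 12 bp
  [243,260): 17 bp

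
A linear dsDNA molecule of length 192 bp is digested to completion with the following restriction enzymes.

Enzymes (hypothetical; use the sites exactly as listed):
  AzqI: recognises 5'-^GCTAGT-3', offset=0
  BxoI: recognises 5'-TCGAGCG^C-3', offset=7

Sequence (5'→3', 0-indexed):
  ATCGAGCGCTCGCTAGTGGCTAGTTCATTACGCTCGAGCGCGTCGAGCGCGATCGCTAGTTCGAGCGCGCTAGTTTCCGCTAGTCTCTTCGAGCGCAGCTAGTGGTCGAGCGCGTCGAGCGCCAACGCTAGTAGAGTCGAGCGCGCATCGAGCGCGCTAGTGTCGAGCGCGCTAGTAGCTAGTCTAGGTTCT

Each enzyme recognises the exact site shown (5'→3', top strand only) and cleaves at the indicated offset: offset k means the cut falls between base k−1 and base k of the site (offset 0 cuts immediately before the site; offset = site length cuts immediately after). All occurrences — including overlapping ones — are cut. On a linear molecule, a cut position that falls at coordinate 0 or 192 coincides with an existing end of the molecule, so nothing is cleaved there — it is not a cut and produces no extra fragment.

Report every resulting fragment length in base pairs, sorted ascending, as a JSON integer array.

Scan for sites:
  AzqI (GCTAGT, off=0): starts [11, 18, 54, 68, 78, 97, 126, 155, 170, 177] → cuts [11, 18, 54, 68, 78, 97, 126, 155, 170, 177]
  BxoI (TCGAGCGC, off=7): starts [1, 33, 42, 60, 88, 105, 114, 136, 147, 162] → cuts [8, 40, 49, 67, 95, 112, 121, 143, 154, 169]

All cut coordinates (distinct, sorted): [8, 11, 18, 40, 49, 54, 67, 68, 78, 95, 97, 112, 121, 126, 143, 154, 155, 169, 170, 177]

Fragments:
  [0,8): 8 bp
  [8,11): 3 bp
  [11,18): 7 bp
  [18,40): 22 bp
  [40,49): 9 bp
  [49,54): 5 bp
  [54,67): 13 bp
  [67,68): 1 bp
  [68,78): 10 bp
  [78,95): 17 bp
  [95,97): 2 bp
  [97,112): 15 bp
  [112,121): 9 bp
  [121,126): 5 bp
  [126,143): 17 bp
  [143,154): 11 bp
  [154,155): 1 bp
  [155,169): 14 bp
  [169,170): 1 bp
  [170,177): 7 bp
  [177,192): 15 bp

[1,1,1,2,3,5,5,7,7,8,9,9,10,11,13,14,15,15,17,17,22]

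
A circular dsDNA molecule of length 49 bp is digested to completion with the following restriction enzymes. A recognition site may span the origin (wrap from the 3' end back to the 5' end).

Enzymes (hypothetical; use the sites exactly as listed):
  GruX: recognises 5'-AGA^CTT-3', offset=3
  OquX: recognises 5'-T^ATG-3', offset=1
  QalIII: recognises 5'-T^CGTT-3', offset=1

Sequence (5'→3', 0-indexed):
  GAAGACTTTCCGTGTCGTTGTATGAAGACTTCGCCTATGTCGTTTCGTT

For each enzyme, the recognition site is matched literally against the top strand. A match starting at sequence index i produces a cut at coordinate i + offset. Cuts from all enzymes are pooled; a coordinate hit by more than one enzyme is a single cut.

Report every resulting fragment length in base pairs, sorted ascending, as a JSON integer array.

[4,5,6,7,8,9,10]

Per-enzyme occurrences:
  GruX AGACTT/3: at [2, 25] ⇒ [5, 28]
  OquX TATG/1: at [20, 35] ⇒ [21, 36]
  QalIII TCGTT/1: at [14, 39, 44] ⇒ [15, 40, 45]

All cut coordinates (distinct, sorted): [5, 15, 21, 28, 36, 40, 45]

Fragment lengths:
  5→15: 10 bp
  15→21: 6 bp
  21→28: 7 bp
  28→36: 8 bp
  36→40: 4 bp
  40→45: 5 bp
  45→5 (wrap): 49-45+5 = 9 bp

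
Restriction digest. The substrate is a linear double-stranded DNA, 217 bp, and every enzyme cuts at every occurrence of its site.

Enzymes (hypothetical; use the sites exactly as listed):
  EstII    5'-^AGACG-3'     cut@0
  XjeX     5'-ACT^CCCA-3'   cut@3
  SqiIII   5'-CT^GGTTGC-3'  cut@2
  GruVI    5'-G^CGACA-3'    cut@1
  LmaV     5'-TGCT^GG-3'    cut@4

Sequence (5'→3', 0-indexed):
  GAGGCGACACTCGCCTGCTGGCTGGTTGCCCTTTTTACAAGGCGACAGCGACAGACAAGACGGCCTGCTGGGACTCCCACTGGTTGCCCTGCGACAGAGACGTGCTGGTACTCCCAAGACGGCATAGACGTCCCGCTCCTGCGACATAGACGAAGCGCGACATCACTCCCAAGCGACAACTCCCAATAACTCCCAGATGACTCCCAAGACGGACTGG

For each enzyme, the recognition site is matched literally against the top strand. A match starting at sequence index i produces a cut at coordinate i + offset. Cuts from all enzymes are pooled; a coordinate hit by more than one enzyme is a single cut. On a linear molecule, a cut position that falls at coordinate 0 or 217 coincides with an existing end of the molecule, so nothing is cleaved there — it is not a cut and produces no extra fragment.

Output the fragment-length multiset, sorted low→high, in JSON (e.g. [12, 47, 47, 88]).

Site scan:
  EstII (AGACG, off=0): starts [57, 97, 116, 125, 147, 206] → cuts [57, 97, 116, 125, 147, 206]
  XjeX (ACTCCCA, off=3): starts [72, 109, 164, 178, 188, 199] → cuts [75, 112, 167, 181, 191, 202]
  SqiIII (CTGGTTGC, off=2): starts [21, 79] → cuts [23, 81]
  GruVI (GCGACA, off=1): starts [3, 41, 47, 90, 140, 156, 172] → cuts [4, 42, 48, 91, 141, 157, 173]
  LmaV (TGCTGG, off=4): starts [15, 65, 102] → cuts [19, 69, 106]

All cut coordinates (distinct, sorted): [4, 19, 23, 42, 48, 57, 69, 75, 81, 91, 97, 106, 112, 116, 125, 141, 147, 157, 167, 173, 181, 191, 202, 206]

Fragments:
  [0,4): 4 bp
  [4,19): 15 bp
  [19,23): 4 bp
  [23,42): 19 bp
  [42,48): 6 bp
  [48,57): 9 bp
  [57,69): 12 bp
  [69,75): 6 bp
  [75,81): 6 bp
  [81,91): 10 bp
  [91,97): 6 bp
  [97,106): 9 bp
  [106,112): 6 bp
  [112,116): 4 bp
  [116,125): 9 bp
  [125,141): 16 bp
  [141,147): 6 bp
  [147,157): 10 bp
  [157,167): 10 bp
  [167,173): 6 bp
  [173,181): 8 bp
  [181,191): 10 bp
  [191,202): 11 bp
  [202,206): 4 bp
  [206,217): 11 bp

[4,4,4,4,6,6,6,6,6,6,6,8,9,9,9,10,10,10,10,11,11,12,15,16,19]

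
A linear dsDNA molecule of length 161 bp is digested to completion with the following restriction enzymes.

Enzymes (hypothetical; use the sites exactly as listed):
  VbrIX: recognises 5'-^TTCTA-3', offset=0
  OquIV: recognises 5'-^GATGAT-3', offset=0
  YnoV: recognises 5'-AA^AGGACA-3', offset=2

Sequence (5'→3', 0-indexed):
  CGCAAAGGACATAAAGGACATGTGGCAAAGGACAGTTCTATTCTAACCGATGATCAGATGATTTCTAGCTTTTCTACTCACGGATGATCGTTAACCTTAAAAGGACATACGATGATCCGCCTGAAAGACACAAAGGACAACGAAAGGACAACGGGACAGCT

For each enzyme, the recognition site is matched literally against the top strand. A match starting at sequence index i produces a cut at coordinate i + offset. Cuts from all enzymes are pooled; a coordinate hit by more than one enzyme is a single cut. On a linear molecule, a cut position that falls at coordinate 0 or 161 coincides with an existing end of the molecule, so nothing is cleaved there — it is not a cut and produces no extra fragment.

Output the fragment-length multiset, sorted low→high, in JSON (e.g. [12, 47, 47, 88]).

[5,5,6,7,8,8,9,9,9,11,11,14,17,19,23]

Scan for sites:
  VbrIX (TTCTA, off=0): starts [35, 40, 62, 71] → cuts [35, 40, 62, 71]
  OquIV (GATGAT, off=0): starts [48, 56, 82, 110] → cuts [48, 56, 82, 110]
  YnoV (AAAGGACA, off=2): starts [3, 12, 26, 99, 131, 142] → cuts [5, 14, 28, 101, 133, 144]

Pooled cuts: [5, 14, 28, 35, 40, 48, 56, 62, 71, 82, 101, 110, 133, 144]

Fragment lengths:
  [0,5): 5 bp
  [5,14): 9 bp
  [14,28): 14 bp
  [28,35): 7 bp
  [35,40): 5 bp
  [40,48): 8 bp
  [48,56): 8 bp
  [56,62): 6 bp
  [62,71): 9 bp
  [71,82): 11 bp
  [82,101): 19 bp
  [101,110): 9 bp
  [110,133): 23 bp
  [133,144): 11 bp
  [144,161): 17 bp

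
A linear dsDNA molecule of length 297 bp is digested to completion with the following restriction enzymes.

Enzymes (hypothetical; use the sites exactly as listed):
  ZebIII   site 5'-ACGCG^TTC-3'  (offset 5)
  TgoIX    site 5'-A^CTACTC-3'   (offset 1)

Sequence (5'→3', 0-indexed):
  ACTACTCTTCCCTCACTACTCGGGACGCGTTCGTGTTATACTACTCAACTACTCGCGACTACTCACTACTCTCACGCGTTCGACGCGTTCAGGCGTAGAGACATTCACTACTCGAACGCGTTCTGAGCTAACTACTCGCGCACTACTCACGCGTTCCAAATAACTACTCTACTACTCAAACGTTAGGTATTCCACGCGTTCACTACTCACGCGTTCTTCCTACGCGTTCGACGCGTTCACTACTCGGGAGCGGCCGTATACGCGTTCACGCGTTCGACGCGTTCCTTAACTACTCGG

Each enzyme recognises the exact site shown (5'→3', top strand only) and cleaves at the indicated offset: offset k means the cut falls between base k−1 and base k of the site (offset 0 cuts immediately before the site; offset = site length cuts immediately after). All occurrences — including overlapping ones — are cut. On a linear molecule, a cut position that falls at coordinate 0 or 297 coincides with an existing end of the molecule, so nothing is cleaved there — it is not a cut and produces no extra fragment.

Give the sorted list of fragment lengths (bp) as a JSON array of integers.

[1,4,4,7,8,8,8,8,8,9,9,9,10,10,11,11,11,11,11,13,13,13,14,14,20,25,27]

Scan for sites:
  ZebIII (ACGCGTTC, off=5): starts [24, 73, 82, 115, 148, 193, 208, 221, 230, 259, 267, 276] → cuts [29, 78, 87, 120, 153, 198, 213, 226, 235, 264, 272, 281]
  TgoIX (ACTACTC, off=1): starts [0, 14, 39, 47, 57, 64, 106, 130, 141, 162, 170, 201, 238, 288] → cuts [1, 15, 40, 48, 58, 65, 107, 131, 142, 163, 171, 202, 239, 289]

All cut coordinates (distinct, sorted): [1, 15, 29, 40, 48, 58, 65, 78, 87, 107, 120, 131, 142, 153, 163, 171, 198, 202, 213, 226, 235, 239, 264, 272, 281, 289]

Fragment lengths:
  [0,1): 1 bp
  [1,15): 14 bp
  [15,29): 14 bp
  [29,40): 11 bp
  [40,48): 8 bp
  [48,58): 10 bp
  [58,65): 7 bp
  [65,78): 13 bp
  [78,87): 9 bp
  [87,107): 20 bp
  [107,120): 13 bp
  [120,131): 11 bp
  [131,142): 11 bp
  [142,153): 11 bp
  [153,163): 10 bp
  [163,171): 8 bp
  [171,198): 27 bp
  [198,202): 4 bp
  [202,213): 11 bp
  [213,226): 13 bp
  [226,235): 9 bp
  [235,239): 4 bp
  [239,264): 25 bp
  [264,272): 8 bp
  [272,281): 9 bp
  [281,289): 8 bp
  [289,297): 8 bp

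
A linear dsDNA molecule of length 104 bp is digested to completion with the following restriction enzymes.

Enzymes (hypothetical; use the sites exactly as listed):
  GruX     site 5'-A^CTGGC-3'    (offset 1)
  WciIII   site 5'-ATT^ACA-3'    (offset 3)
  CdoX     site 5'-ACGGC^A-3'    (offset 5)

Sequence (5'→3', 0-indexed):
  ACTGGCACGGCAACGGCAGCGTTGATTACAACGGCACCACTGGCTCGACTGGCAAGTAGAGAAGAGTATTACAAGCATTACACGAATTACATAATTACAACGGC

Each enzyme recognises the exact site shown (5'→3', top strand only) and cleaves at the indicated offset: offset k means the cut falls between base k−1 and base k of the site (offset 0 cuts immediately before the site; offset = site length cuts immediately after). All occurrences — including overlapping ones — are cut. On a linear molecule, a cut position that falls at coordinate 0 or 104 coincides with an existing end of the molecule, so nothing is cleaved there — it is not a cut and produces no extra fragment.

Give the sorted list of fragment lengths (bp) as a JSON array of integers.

Scan for sites:
  GruX (ACTGGC, off=1): starts [0, 38, 47] → cuts [1, 39, 48]
  WciIII (ATTACA, off=3): starts [24, 67, 76, 85, 93] → cuts [27, 70, 79, 88, 96]
  CdoX (ACGGCA, off=5): starts [6, 12, 30] → cuts [11, 17, 35]

Pooled cuts: [1, 11, 17, 27, 35, 39, 48, 70, 79, 88, 96]

Fragments:
  [0,1): 1 bp
  [1,11): 10 bp
  [11,17): 6 bp
  [17,27): 10 bp
  [27,35): 8 bp
  [35,39): 4 bp
  [39,48): 9 bp
  [48,70): 22 bp
  [70,79): 9 bp
  [79,88): 9 bp
  [88,96): 8 bp
  [96,104): 8 bp

[1,4,6,8,8,8,9,9,9,10,10,22]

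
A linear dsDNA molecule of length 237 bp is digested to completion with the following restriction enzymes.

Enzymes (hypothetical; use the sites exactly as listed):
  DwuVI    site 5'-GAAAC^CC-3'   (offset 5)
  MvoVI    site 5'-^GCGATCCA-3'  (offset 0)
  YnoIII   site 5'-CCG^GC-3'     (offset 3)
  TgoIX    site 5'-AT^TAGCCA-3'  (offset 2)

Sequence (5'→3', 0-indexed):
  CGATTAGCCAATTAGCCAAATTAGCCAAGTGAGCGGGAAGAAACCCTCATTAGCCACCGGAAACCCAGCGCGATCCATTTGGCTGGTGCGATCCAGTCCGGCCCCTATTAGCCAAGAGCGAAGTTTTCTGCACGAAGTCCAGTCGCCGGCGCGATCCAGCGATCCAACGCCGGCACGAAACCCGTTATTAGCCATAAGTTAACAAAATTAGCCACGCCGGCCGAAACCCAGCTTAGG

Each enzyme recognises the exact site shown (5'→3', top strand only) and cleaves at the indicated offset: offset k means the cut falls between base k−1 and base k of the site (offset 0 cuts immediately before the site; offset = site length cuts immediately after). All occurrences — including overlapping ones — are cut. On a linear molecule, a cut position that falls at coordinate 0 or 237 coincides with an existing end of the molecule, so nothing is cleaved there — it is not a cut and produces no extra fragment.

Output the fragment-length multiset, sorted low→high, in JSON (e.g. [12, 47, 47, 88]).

Scan for sites:
  DwuVI (GAAACCC, off=5): starts [39, 59, 176, 222] → cuts [44, 64, 181, 227]
  MvoVI (GCGATCCA, off=0): starts [69, 87, 150, 158] → cuts [69, 87, 150, 158]
  YnoIII (CCGGC, off=3): starts [97, 145, 169, 216] → cuts [100, 148, 172, 219]
  TgoIX (ATTAGCCA, off=2): starts [2, 10, 19, 48, 106, 186, 206] → cuts [4, 12, 21, 50, 108, 188, 208]

All cut coordinates (distinct, sorted): [4, 12, 21, 44, 50, 64, 69, 87, 100, 108, 148, 150, 158, 172, 181, 188, 208, 219, 227]

Fragment lengths:
  [0,4): 4 bp
  [4,12): 8 bp
  [12,21): 9 bp
  [21,44): 23 bp
  [44,50): 6 bp
  [50,64): 14 bp
  [64,69): 5 bp
  [69,87): 18 bp
  [87,100): 13 bp
  [100,108): 8 bp
  [108,148): 40 bp
  [148,150): 2 bp
  [150,158): 8 bp
  [158,172): 14 bp
  [172,181): 9 bp
  [181,188): 7 bp
  [188,208): 20 bp
  [208,219): 11 bp
  [219,227): 8 bp
  [227,237): 10 bp

[2,4,5,6,7,8,8,8,8,9,9,10,11,13,14,14,18,20,23,40]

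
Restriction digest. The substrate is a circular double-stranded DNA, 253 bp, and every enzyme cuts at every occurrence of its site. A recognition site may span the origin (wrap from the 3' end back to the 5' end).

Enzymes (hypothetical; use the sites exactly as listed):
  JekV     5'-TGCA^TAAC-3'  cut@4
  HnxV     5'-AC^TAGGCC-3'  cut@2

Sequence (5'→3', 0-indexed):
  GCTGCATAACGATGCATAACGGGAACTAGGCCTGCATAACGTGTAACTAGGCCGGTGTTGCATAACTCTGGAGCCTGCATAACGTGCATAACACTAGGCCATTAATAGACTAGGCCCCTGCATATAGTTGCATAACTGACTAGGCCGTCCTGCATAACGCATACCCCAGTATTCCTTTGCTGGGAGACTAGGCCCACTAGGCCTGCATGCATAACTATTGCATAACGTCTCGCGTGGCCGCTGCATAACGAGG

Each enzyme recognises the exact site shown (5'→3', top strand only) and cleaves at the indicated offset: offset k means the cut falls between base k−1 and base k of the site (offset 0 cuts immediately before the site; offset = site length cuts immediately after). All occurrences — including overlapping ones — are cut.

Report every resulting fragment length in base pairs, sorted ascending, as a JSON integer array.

[6,8,9,9,10,10,10,11,11,14,14,14,15,16,17,22,23,34]

Scan for sites:
  JekV (TGCATAAC, off=4): starts [2, 12, 32, 58, 75, 84, 128, 150, 207, 218, 241] → cuts [6, 16, 36, 62, 79, 88, 132, 154, 211, 222, 245]
  HnxV (ACTAGGCC, off=2): starts [24, 45, 92, 108, 138, 186, 195] → cuts [26, 47, 94, 110, 140, 188, 197]

All cut coordinates (distinct, sorted): [6, 16, 26, 36, 47, 62, 79, 88, 94, 110, 132, 140, 154, 188, 197, 211, 222, 245]

Fragments:
  6→16: 10 bp
  16→26: 10 bp
  26→36: 10 bp
  36→47: 11 bp
  47→62: 15 bp
  62→79: 17 bp
  79→88: 9 bp
  88→94: 6 bp
  94→110: 16 bp
  110→132: 22 bp
  132→140: 8 bp
  140→154: 14 bp
  154→188: 34 bp
  188→197: 9 bp
  197→211: 14 bp
  211→222: 11 bp
  222→245: 23 bp
  245→6 (wrap): 253-245+6 = 14 bp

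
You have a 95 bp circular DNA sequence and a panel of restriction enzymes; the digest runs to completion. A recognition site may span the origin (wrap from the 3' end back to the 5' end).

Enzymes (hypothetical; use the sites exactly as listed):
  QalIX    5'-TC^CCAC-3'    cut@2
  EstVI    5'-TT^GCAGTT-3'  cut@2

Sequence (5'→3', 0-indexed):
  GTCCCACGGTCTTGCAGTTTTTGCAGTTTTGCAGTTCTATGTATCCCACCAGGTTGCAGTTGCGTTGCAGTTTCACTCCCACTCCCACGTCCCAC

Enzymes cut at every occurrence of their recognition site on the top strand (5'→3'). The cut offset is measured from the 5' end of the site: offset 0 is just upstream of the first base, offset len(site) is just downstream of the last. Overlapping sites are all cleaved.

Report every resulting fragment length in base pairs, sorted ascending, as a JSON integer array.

Per-enzyme occurrences:
  QalIX (TCCCAC, off=2): starts [1, 43, 76, 82, 89] → cuts [3, 45, 78, 84, 91]
  EstVI (TTGCAGTT, off=2): starts [11, 20, 28, 53, 64] → cuts [13, 22, 30, 55, 66]

Pooled cuts: [3, 13, 22, 30, 45, 55, 66, 78, 84, 91]

Fragment lengths:
  3→13: 10 bp
  13→22: 9 bp
  22→30: 8 bp
  30→45: 15 bp
  45→55: 10 bp
  55→66: 11 bp
  66→78: 12 bp
  78→84: 6 bp
  84→91: 7 bp
  91→3 (wrap): 95-91+3 = 7 bp

[6,7,7,8,9,10,10,11,12,15]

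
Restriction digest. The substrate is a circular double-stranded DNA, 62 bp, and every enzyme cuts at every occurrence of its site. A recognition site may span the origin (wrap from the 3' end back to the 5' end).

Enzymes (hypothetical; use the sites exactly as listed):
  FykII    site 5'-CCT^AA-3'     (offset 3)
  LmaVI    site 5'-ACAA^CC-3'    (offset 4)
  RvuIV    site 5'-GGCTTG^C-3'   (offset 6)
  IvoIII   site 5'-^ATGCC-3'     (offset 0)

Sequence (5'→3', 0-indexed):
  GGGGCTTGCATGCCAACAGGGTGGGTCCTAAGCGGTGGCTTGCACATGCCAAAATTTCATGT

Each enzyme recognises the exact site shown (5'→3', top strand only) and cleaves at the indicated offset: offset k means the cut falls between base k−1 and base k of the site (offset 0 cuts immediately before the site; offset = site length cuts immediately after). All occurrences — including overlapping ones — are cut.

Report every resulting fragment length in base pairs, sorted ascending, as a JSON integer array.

Scan for sites:
  FykII (CCTAA, off=3): starts [26] → cuts [29]
  LmaVI (ACAACC, off=4): no sites
  RvuIV (GGCTTGC, off=6): starts [2, 36] → cuts [8, 42]
  IvoIII (ATGCC, off=0): starts [9, 45] → cuts [9, 45]

All cut coordinates (distinct, sorted): [8, 9, 29, 42, 45]

Fragments:
  8→9: 1 bp
  9→29: 20 bp
  29→42: 13 bp
  42→45: 3 bp
  45→8 (wrap): 62-45+8 = 25 bp

[1,3,13,20,25]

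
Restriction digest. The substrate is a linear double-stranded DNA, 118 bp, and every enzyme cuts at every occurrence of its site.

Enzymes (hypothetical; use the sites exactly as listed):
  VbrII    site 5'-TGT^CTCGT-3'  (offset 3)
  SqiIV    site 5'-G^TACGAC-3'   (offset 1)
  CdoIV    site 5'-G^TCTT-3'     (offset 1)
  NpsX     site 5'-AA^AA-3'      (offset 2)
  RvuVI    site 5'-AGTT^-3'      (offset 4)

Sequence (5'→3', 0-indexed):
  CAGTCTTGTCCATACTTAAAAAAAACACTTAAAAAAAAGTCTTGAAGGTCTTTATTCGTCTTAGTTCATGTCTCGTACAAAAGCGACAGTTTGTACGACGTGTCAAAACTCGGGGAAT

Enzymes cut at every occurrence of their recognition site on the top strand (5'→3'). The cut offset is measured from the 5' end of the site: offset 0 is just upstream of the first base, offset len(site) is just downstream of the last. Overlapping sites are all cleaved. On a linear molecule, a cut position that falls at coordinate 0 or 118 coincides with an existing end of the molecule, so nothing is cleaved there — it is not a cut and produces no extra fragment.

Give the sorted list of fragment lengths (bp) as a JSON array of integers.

Scan for sites:
  VbrII (TGTCTCGT, off=3): starts [68] → cuts [71]
  SqiIV (GTACGAC, off=1): starts [92] → cuts [93]
  CdoIV (GTCTT, off=1): starts [2, 38, 47, 57] → cuts [3, 39, 48, 58]
  NpsX (AAAA, off=2): starts [17, 18, 19, 20, 21, 30, 31, 32, 33, 34, 78, 104] → cuts [19, 20, 21, 22, 23, 32, 33, 34, 35, 36, 80, 106]
  RvuVI (AGTT, off=4): starts [62, 87] → cuts [66, 91]

Pooled cuts: [3, 19, 20, 21, 22, 23, 32, 33, 34, 35, 36, 39, 48, 58, 66, 71, 80, 91, 93, 106]

Fragment lengths:
  [0,3): 3 bp
  [3,19): 16 bp
  [19,20): 1 bp
  [20,21): 1 bp
  [21,22): 1 bp
  [22,23): 1 bp
  [23,32): 9 bp
  [32,33): 1 bp
  [33,34): 1 bp
  [34,35): 1 bp
  [35,36): 1 bp
  [36,39): 3 bp
  [39,48): 9 bp
  [48,58): 10 bp
  [58,66): 8 bp
  [66,71): 5 bp
  [71,80): 9 bp
  [80,91): 11 bp
  [91,93): 2 bp
  [93,106): 13 bp
  [106,118): 12 bp

[1,1,1,1,1,1,1,1,2,3,3,5,8,9,9,9,10,11,12,13,16]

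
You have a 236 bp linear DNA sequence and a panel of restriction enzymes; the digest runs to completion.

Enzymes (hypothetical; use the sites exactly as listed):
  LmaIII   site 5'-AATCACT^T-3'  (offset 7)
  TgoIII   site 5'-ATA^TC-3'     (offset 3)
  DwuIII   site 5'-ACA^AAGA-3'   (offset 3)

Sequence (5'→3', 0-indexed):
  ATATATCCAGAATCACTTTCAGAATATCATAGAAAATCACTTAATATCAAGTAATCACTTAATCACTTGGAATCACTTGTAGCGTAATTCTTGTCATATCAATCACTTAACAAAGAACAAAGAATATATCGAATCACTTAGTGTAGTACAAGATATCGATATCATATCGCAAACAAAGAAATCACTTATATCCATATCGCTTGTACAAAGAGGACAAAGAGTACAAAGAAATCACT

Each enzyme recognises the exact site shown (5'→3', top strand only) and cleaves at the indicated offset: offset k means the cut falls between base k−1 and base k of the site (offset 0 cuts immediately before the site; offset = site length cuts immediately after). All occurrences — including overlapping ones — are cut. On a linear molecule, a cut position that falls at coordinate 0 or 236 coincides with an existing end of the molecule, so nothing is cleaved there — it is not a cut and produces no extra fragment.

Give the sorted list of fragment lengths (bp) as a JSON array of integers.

Scan for sites:
  LmaIII (AATCACTT, off=7): starts [10, 34, 52, 60, 70, 100, 131, 179] → cuts [17, 41, 59, 67, 77, 107, 138, 186]
  TgoIII (ATATC, off=3): starts [2, 23, 43, 95, 125, 152, 158, 163, 187, 193] → cuts [5, 26, 46, 98, 128, 155, 161, 166, 190, 196]
  DwuIII (ACAAAGA, off=3): starts [109, 116, 172, 204, 213, 222] → cuts [112, 119, 175, 207, 216, 225]

Pooled cuts: [5, 17, 26, 41, 46, 59, 67, 77, 98, 107, 112, 119, 128, 138, 155, 161, 166, 175, 186, 190, 196, 207, 216, 225]

Fragment lengths:
  [0,5): 5 bp
  [5,17): 12 bp
  [17,26): 9 bp
  [26,41): 15 bp
  [41,46): 5 bp
  [46,59): 13 bp
  [59,67): 8 bp
  [67,77): 10 bp
  [77,98): 21 bp
  [98,107): 9 bp
  [107,112): 5 bp
  [112,119): 7 bp
  [119,128): 9 bp
  [128,138): 10 bp
  [138,155): 17 bp
  [155,161): 6 bp
  [161,166): 5 bp
  [166,175): 9 bp
  [175,186): 11 bp
  [186,190): 4 bp
  [190,196): 6 bp
  [196,207): 11 bp
  [207,216): 9 bp
  [216,225): 9 bp
  [225,236): 11 bp

[4,5,5,5,5,6,6,7,8,9,9,9,9,9,9,10,10,11,11,11,12,13,15,17,21]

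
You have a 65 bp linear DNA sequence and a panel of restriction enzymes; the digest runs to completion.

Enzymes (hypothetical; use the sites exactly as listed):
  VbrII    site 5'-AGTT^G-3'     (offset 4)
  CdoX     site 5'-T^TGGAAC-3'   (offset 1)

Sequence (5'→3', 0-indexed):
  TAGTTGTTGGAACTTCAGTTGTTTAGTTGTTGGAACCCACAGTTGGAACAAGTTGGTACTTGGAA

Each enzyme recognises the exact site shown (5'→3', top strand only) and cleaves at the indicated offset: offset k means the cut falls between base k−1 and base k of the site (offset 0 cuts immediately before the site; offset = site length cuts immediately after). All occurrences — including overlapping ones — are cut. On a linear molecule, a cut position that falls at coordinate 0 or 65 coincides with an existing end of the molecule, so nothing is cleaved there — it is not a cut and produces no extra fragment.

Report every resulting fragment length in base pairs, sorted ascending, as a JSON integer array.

Per-enzyme occurrences:
  VbrII (AGTTG, off=4): starts [1, 16, 24, 40, 50] → cuts [5, 20, 28, 44, 54]
  CdoX (TTGGAAC, off=1): starts [6, 29, 42] → cuts [7, 30, 43]

Pooled cuts: [5, 7, 20, 28, 30, 43, 44, 54]

Fragments:
  [0,5): 5 bp
  [5,7): 2 bp
  [7,20): 13 bp
  [20,28): 8 bp
  [28,30): 2 bp
  [30,43): 13 bp
  [43,44): 1 bp
  [44,54): 10 bp
  [54,65): 11 bp

[1,2,2,5,8,10,11,13,13]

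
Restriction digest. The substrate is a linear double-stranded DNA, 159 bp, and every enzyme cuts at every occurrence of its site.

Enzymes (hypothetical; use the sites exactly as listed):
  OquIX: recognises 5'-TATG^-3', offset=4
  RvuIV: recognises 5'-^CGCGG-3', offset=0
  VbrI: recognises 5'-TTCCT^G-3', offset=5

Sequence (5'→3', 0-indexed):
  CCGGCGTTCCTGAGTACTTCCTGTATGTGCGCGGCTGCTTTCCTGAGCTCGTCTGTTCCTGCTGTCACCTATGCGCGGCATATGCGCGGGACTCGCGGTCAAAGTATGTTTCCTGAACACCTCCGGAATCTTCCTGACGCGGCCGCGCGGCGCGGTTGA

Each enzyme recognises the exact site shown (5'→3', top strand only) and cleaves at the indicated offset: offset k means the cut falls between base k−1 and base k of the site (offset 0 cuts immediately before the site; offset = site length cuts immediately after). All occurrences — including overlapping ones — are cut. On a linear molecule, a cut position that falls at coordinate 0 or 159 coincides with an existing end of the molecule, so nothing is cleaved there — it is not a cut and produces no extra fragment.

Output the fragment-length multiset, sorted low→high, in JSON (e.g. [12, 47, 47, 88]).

[2,2,5,5,6,8,9,9,11,11,11,13,15,15,16,21]

Site scan:
  OquIX (TATG, off=4): starts [23, 69, 80, 104] → cuts [27, 73, 84, 108]
  RvuIV (CGCGG, off=0): starts [29, 73, 84, 93, 137, 145, 150] → cuts [29, 73, 84, 93, 137, 145, 150]
  VbrI (TTCCTG, off=5): starts [6, 17, 39, 55, 109, 130] → cuts [11, 22, 44, 60, 114, 135]

Pooled cuts: [11, 22, 27, 29, 44, 60, 73, 84, 93, 108, 114, 135, 137, 145, 150]

Fragments:
  [0,11): 11 bp
  [11,22): 11 bp
  [22,27): 5 bp
  [27,29): 2 bp
  [29,44): 15 bp
  [44,60): 16 bp
  [60,73): 13 bp
  [73,84): 11 bp
  [84,93): 9 bp
  [93,108): 15 bp
  [108,114): 6 bp
  [114,135): 21 bp
  [135,137): 2 bp
  [137,145): 8 bp
  [145,150): 5 bp
  [150,159): 9 bp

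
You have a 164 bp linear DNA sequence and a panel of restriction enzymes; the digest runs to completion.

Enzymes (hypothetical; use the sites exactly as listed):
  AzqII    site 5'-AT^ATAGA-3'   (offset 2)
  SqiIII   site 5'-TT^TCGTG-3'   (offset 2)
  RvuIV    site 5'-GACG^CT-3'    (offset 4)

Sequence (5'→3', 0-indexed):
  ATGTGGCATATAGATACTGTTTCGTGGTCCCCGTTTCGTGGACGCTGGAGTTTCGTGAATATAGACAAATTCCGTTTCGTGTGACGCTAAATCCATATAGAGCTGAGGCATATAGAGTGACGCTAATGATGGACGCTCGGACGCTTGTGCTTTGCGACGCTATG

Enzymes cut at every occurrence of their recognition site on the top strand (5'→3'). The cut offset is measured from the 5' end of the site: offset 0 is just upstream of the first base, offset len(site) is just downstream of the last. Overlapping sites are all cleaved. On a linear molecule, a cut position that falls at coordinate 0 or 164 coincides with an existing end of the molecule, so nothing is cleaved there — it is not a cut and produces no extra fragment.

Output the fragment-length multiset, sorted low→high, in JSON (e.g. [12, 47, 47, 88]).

[5,8,8,8,9,9,10,10,11,12,13,14,15,16,16]

Scan for sites:
  AzqII ATATAGA/2: at [7, 58, 94, 109] ⇒ [9, 60, 96, 111]
  SqiIII TTTCGTG/2: at [19, 33, 50, 74] ⇒ [21, 35, 52, 76]
  RvuIV GACGCT/4: at [40, 82, 118, 131, 139, 155] ⇒ [44, 86, 122, 135, 143, 159]

All cut coordinates (distinct, sorted): [9, 21, 35, 44, 52, 60, 76, 86, 96, 111, 122, 135, 143, 159]

Fragments:
  [0,9): 9 bp
  [9,21): 12 bp
  [21,35): 14 bp
  [35,44): 9 bp
  [44,52): 8 bp
  [52,60): 8 bp
  [60,76): 16 bp
  [76,86): 10 bp
  [86,96): 10 bp
  [96,111): 15 bp
  [111,122): 11 bp
  [122,135): 13 bp
  [135,143): 8 bp
  [143,159): 16 bp
  [159,164): 5 bp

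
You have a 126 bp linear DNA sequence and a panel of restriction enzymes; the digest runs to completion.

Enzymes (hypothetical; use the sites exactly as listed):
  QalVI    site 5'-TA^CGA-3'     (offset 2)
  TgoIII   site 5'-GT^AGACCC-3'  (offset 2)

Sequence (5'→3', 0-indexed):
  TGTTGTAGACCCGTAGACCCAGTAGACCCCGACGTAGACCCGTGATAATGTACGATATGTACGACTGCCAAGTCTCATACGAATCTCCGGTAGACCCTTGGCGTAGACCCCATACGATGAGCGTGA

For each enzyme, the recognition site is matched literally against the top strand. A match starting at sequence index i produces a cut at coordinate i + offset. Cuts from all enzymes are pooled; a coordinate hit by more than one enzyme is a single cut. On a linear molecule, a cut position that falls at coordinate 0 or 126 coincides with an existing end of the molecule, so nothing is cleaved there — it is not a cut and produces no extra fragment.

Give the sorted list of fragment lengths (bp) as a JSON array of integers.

Site scan:
  QalVI TACGA/2: at [50, 59, 77, 112] ⇒ [52, 61, 79, 114]
  TgoIII GTAGACCC/2: at [4, 12, 21, 33, 89, 102] ⇒ [6, 14, 23, 35, 91, 104]

All cut coordinates (distinct, sorted): [6, 14, 23, 35, 52, 61, 79, 91, 104, 114]

Fragments:
  [0,6): 6 bp
  [6,14): 8 bp
  [14,23): 9 bp
  [23,35): 12 bp
  [35,52): 17 bp
  [52,61): 9 bp
  [61,79): 18 bp
  [79,91): 12 bp
  [91,104): 13 bp
  [104,114): 10 bp
  [114,126): 12 bp

[6,8,9,9,10,12,12,12,13,17,18]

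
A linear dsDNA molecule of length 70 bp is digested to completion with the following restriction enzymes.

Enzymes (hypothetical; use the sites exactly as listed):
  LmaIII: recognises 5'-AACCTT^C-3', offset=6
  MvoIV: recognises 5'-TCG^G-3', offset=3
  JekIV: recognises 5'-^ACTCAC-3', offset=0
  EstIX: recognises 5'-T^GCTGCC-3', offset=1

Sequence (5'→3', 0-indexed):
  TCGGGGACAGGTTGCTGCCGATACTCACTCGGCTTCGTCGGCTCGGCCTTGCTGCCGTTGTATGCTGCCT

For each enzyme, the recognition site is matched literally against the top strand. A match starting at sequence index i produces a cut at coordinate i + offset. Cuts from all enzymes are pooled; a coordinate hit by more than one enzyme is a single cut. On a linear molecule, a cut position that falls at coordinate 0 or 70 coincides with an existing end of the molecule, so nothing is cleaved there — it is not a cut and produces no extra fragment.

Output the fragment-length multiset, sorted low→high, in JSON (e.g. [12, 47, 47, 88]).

[3,5,5,7,9,9,9,10,13]

Site scan:
  LmaIII (AACCTTC, off=6): no sites
  MvoIV TCGG/3: at [0, 28, 37, 42] ⇒ [3, 31, 40, 45]
  JekIV ACTCAC/0: at [22] ⇒ [22]
  EstIX TGCTGCC/1: at [12, 49, 62] ⇒ [13, 50, 63]

Pooled cuts: [3, 13, 22, 31, 40, 45, 50, 63]

Fragment lengths:
  [0,3): 3 bp
  [3,13): 10 bp
  [13,22): 9 bp
  [22,31): 9 bp
  [31,40): 9 bp
  [40,45): 5 bp
  [45,50): 5 bp
  [50,63): 13 bp
  [63,70): 7 bp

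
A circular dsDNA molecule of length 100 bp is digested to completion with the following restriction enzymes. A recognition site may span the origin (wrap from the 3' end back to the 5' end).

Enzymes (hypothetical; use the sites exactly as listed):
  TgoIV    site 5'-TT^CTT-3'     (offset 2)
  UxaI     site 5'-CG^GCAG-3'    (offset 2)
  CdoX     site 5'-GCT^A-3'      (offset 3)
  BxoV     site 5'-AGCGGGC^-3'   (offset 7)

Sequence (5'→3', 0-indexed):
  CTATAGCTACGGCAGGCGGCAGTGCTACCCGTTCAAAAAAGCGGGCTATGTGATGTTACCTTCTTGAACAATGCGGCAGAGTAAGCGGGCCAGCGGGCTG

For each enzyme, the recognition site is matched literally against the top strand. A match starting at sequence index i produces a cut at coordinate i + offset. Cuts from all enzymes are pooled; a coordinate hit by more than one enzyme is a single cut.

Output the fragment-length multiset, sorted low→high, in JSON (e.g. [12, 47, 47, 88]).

[1,3,4,6,7,8,8,13,15,15,20]

Scan for sites:
  TgoIV (TTCTT, off=2): starts [60] → cuts [62]
  UxaI (CGGCAG, off=2): starts [9, 16, 73] → cuts [11, 18, 75]
  CdoX (GCTA, off=3): starts [5, 23, 44, 99] → cuts [2, 8, 26, 47]
  BxoV (AGCGGGC, off=7): starts [39, 83, 91] → cuts [46, 90, 98]

Pooled cuts: [2, 8, 11, 18, 26, 46, 47, 62, 75, 90, 98]

Fragments:
  2→8: 6 bp
  8→11: 3 bp
  11→18: 7 bp
  18→26: 8 bp
  26→46: 20 bp
  46→47: 1 bp
  47→62: 15 bp
  62→75: 13 bp
  75→90: 15 bp
  90→98: 8 bp
  98→2 (wrap): 100-98+2 = 4 bp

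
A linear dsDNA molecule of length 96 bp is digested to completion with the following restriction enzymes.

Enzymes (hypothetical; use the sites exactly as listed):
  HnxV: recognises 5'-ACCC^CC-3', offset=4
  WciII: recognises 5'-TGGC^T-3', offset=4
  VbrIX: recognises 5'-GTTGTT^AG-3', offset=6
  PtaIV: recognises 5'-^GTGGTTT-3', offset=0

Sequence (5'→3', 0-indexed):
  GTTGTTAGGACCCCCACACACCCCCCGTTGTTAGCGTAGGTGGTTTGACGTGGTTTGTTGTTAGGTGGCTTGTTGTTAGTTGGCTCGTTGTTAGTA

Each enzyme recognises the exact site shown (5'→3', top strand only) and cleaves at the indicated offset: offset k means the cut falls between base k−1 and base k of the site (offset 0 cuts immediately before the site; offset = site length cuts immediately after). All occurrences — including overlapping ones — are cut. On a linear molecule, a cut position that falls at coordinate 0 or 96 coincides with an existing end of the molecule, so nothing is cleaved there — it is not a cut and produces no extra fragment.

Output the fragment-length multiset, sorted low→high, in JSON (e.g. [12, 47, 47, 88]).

Scan for sites:
  HnxV (ACCCCC, off=4): starts [9, 19] → cuts [13, 23]
  WciII (TGGCT, off=4): starts [65, 80] → cuts [69, 84]
  VbrIX (GTTGTTAG, off=6): starts [0, 26, 56, 71, 86] → cuts [6, 32, 62, 77, 92]
  PtaIV (GTGGTTT, off=0): starts [39, 49] → cuts [39, 49]

All cut coordinates (distinct, sorted): [6, 13, 23, 32, 39, 49, 62, 69, 77, 84, 92]

Fragment lengths:
  [0,6): 6 bp
  [6,13): 7 bp
  [13,23): 10 bp
  [23,32): 9 bp
  [32,39): 7 bp
  [39,49): 10 bp
  [49,62): 13 bp
  [62,69): 7 bp
  [69,77): 8 bp
  [77,84): 7 bp
  [84,92): 8 bp
  [92,96): 4 bp

[4,6,7,7,7,7,8,8,9,10,10,13]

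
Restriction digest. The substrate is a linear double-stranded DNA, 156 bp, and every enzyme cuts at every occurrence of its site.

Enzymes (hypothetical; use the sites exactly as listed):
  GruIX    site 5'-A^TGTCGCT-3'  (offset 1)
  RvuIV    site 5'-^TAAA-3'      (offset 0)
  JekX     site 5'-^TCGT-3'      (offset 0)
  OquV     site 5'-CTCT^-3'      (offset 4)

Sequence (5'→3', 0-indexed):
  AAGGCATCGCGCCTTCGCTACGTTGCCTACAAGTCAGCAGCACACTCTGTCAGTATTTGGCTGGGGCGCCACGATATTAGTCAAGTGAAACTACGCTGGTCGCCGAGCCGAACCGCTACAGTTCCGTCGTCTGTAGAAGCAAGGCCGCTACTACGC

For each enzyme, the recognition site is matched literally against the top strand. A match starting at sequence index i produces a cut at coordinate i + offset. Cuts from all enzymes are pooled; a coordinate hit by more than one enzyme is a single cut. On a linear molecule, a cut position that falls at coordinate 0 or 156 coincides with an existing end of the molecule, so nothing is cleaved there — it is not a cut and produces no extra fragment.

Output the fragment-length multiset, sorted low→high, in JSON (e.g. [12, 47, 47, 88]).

[30,48,78]

Site scan:
  GruIX (ATGTCGCT, off=1): no sites
  RvuIV (TAAA, off=0): no sites
  JekX TCGT/0: at [126] ⇒ [126]
  OquV CTCT/4: at [44] ⇒ [48]

All cut coordinates (distinct, sorted): [48, 126]

Fragment lengths:
  [0,48): 48 bp
  [48,126): 78 bp
  [126,156): 30 bp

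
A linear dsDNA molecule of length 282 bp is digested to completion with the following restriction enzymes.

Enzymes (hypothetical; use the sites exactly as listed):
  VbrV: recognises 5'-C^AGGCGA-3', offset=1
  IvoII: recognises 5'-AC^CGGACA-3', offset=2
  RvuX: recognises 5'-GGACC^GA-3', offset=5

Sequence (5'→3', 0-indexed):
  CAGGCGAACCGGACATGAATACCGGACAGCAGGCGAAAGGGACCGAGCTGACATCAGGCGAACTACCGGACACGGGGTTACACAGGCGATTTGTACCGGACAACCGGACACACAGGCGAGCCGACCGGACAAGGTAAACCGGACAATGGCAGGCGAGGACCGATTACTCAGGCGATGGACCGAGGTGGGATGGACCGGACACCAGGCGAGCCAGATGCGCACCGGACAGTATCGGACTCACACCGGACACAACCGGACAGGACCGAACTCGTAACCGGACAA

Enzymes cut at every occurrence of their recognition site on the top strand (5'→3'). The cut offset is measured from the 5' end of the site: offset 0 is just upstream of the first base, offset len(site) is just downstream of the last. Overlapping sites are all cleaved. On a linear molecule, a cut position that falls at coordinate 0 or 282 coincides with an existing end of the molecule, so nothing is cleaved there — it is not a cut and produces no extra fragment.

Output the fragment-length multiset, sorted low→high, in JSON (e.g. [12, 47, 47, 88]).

[1,7,8,8,8,8,8,9,10,11,11,11,11,11,11,12,12,13,13,14,14,14,17,19,21]

Scan for sites:
  VbrV (CAGGCGA, off=1): starts [0, 29, 54, 82, 112, 149, 168, 202] → cuts [1, 30, 55, 83, 113, 150, 169, 203]
  IvoII (ACCGGACA, off=2): starts [7, 20, 64, 94, 102, 123, 137, 193, 220, 241, 251, 273] → cuts [9, 22, 66, 96, 104, 125, 139, 195, 222, 243, 253, 275]
  RvuX (GGACCGA, off=5): starts [39, 156, 176, 259] → cuts [44, 161, 181, 264]

Pooled cuts: [1, 9, 22, 30, 44, 55, 66, 83, 96, 104, 113, 125, 139, 150, 161, 169, 181, 195, 203, 222, 243, 253, 264, 275]

Fragments:
  [0,1): 1 bp
  [1,9): 8 bp
  [9,22): 13 bp
  [22,30): 8 bp
  [30,44): 14 bp
  [44,55): 11 bp
  [55,66): 11 bp
  [66,83): 17 bp
  [83,96): 13 bp
  [96,104): 8 bp
  [104,113): 9 bp
  [113,125): 12 bp
  [125,139): 14 bp
  [139,150): 11 bp
  [150,161): 11 bp
  [161,169): 8 bp
  [169,181): 12 bp
  [181,195): 14 bp
  [195,203): 8 bp
  [203,222): 19 bp
  [222,243): 21 bp
  [243,253): 10 bp
  [253,264): 11 bp
  [264,275): 11 bp
  [275,282): 7 bp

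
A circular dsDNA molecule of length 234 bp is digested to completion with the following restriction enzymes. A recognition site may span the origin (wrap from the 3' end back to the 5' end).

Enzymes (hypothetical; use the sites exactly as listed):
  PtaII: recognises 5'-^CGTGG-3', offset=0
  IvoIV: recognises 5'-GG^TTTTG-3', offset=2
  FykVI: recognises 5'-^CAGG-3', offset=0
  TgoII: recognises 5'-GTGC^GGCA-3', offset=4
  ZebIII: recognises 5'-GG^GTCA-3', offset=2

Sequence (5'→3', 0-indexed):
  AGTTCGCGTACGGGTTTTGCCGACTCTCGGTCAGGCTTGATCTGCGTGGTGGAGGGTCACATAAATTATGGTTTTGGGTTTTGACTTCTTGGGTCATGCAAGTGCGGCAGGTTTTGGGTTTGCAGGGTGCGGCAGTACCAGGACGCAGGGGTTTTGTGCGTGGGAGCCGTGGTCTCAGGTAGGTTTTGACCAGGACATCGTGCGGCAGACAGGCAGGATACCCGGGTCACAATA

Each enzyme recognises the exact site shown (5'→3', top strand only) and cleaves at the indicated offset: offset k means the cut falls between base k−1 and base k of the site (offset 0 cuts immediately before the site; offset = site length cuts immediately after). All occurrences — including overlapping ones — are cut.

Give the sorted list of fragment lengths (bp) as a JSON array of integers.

[2,4,4,6,6,7,7,7,7,8,8,8,8,9,11,11,12,13,13,13,14,16,17,23]

Site scan:
  PtaII (CGTGG, off=0): starts [44, 158, 167] → cuts [44, 158, 167]
  IvoIV (GGTTTTG, off=2): starts [12, 69, 76, 109, 149, 181] → cuts [14, 71, 78, 111, 151, 183]
  FykVI (CAGG, off=0): starts [31, 107, 122, 138, 145, 175, 190, 209, 213] → cuts [31, 107, 122, 138, 145, 175, 190, 209, 213]
  TgoII (GTGCGGCA, off=4): starts [101, 126, 199] → cuts [105, 130, 203]
  ZebIII (GGGTCA, off=2): starts [53, 90, 223] → cuts [55, 92, 225]

Pooled cuts: [14, 31, 44, 55, 71, 78, 92, 105, 107, 111, 122, 130, 138, 145, 151, 158, 167, 175, 183, 190, 203, 209, 213, 225]

Fragments:
  14→31: 17 bp
  31→44: 13 bp
  44→55: 11 bp
  55→71: 16 bp
  71→78: 7 bp
  78→92: 14 bp
  92→105: 13 bp
  105→107: 2 bp
  107→111: 4 bp
  111→122: 11 bp
  122→130: 8 bp
  130→138: 8 bp
  138→145: 7 bp
  145→151: 6 bp
  151→158: 7 bp
  158→167: 9 bp
  167→175: 8 bp
  175→183: 8 bp
  183→190: 7 bp
  190→203: 13 bp
  203→209: 6 bp
  209→213: 4 bp
  213→225: 12 bp
  225→14 (wrap): 234-225+14 = 23 bp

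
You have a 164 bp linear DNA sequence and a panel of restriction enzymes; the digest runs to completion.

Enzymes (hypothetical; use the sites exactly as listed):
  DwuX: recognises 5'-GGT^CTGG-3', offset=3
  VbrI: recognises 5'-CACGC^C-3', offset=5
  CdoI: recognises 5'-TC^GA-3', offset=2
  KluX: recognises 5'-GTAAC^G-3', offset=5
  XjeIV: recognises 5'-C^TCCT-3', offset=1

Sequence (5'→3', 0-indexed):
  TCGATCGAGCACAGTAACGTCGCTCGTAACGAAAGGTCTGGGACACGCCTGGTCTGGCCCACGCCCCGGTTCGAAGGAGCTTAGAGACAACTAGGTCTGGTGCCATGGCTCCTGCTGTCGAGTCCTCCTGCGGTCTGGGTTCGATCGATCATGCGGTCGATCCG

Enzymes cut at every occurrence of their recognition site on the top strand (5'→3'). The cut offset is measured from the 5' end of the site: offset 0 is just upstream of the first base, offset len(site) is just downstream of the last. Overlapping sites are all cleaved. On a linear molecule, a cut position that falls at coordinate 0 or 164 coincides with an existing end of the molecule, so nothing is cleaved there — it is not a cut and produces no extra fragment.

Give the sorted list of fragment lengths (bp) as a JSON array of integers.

[2,4,4,5,6,6,7,8,8,9,10,11,11,12,12,12,13,24]

Site scan:
  DwuX GGTCTGG/3: at [34, 50, 93, 131] ⇒ [37, 53, 96, 134]
  VbrI CACGCC/5: at [43, 59] ⇒ [48, 64]
  CdoI TCGA/2: at [0, 4, 70, 117, 140, 144, 156] ⇒ [2, 6, 72, 119, 142, 146, 158]
  KluX GTAACG/5: at [13, 25] ⇒ [18, 30]
  XjeIV CTCCT/1: at [108, 124] ⇒ [109, 125]

Pooled cuts: [2, 6, 18, 30, 37, 48, 53, 64, 72, 96, 109, 119, 125, 134, 142, 146, 158]

Fragments:
  [0,2): 2 bp
  [2,6): 4 bp
  [6,18): 12 bp
  [18,30): 12 bp
  [30,37): 7 bp
  [37,48): 11 bp
  [48,53): 5 bp
  [53,64): 11 bp
  [64,72): 8 bp
  [72,96): 24 bp
  [96,109): 13 bp
  [109,119): 10 bp
  [119,125): 6 bp
  [125,134): 9 bp
  [134,142): 8 bp
  [142,146): 4 bp
  [146,158): 12 bp
  [158,164): 6 bp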